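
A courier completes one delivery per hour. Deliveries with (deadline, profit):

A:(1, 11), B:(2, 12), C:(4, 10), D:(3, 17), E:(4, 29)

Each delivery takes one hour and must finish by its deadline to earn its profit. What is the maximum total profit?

By profit: E(d4,29), D(d3,17), B(d2,12), A(d1,11), C(d4,10)
E→slot 4; D→slot 3; B→slot 2; A→slot 1; C skipped.
Profit = 11 + 12 + 17 + 29 = 69

69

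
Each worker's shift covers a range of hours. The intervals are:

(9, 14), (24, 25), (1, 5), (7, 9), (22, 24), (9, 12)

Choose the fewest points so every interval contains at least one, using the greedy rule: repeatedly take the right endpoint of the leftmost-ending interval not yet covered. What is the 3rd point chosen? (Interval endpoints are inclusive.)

24

By right end: [1,5]  [7,9]  [9,12]  [9,14]  [22,24]  [24,25]
[1,5] uncovered → point at 5; [7,9] uncovered → point at 9; [22,24] uncovered → point at 24.
Points: 5, 9, 24 (3 total).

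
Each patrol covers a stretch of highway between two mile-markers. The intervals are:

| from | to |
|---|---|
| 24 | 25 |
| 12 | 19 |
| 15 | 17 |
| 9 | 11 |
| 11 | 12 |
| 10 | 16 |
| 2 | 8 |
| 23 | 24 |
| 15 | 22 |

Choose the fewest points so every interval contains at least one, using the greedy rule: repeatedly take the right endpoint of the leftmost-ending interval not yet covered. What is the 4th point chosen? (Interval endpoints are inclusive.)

Process intervals by earliest right end; each time one isn't hit yet, stab at its right endpoint.
By right end: [2,8]  [9,11]  [11,12]  [10,16]  [15,17]  [12,19]  [15,22]  [23,24]  [24,25]
[2,8] uncovered → point at 8; [9,11] uncovered → point at 11; [15,17] uncovered → point at 17; [23,24] uncovered → point at 24.
Points: 8, 11, 17, 24 (4 total).

24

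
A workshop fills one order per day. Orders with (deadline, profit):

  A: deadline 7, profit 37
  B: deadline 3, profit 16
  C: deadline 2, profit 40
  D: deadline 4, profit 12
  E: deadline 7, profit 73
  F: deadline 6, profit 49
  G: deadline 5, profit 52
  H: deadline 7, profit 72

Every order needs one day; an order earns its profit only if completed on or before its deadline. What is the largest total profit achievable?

339

Profit order: E=73 H=72 G=52 F=49 C=40 A=37 B=16 D=12
Assign: E→slot 7, H→slot 6, G→slot 5, F→slot 4, C→slot 2, A→slot 3, B→slot 1, D skipped.
Slots: [1:B] [2:C] [3:A] [4:F] [5:G] [6:H] [7:E]
Profit = 16 + 40 + 37 + 49 + 52 + 72 + 73 = 339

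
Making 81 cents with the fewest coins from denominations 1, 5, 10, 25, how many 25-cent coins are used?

3

81 = 3×25 + 1×5 + 1×1
Count of 25: 3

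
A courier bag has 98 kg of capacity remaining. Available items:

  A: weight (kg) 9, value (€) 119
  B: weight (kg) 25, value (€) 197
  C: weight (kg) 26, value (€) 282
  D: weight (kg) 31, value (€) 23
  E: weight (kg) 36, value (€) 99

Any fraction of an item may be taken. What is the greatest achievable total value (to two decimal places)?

Sort by value per unit weight and fill in that order.
Order: A (119/9=13.22) > C (282/26=10.85) > B (197/25=7.88) > E (99/36=2.75) > D (23/31=0.74)
Fill: take A (9 @ 119) → take C (26 @ 282) → take B (25 @ 197) → take E (36 @ 99) → take 2/31 of D → 1.48; 98/98 used.
Total value = 698.48

698.48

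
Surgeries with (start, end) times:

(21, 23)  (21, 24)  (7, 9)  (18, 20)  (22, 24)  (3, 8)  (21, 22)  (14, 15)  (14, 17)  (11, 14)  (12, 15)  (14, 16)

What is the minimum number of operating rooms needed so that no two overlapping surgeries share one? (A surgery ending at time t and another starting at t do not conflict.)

Count concurrent intervals with a sweep; the peak is the room count.
Events (time:±→running): 3:+→1 7:+→2 8:-→1 9:-→0 11:+→1 12:+→2 14:-→1 14:+→2 14:+→3 14:+→4 … peak 4.

4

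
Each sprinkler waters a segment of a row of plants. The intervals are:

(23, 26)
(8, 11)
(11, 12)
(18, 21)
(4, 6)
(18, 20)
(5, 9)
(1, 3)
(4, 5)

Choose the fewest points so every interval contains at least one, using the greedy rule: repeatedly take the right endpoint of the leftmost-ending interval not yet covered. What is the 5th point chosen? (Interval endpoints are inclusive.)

Process intervals by earliest right end; each time one isn't hit yet, stab at its right endpoint.
Sorted: [1,3] [4,5] [4,6] [5,9] [8,11] [11,12] [18,20] [18,21] [23,26]
{[1,3]} hit by 3; {[4,5],[4,6],[5,9]} hit by 5; {[8,11],[11,12]} hit by 11; {[18,20],[18,21]} hit by 20; {[23,26]} hit by 26.
Points: 3, 5, 11, 20, 26 (5 total).

26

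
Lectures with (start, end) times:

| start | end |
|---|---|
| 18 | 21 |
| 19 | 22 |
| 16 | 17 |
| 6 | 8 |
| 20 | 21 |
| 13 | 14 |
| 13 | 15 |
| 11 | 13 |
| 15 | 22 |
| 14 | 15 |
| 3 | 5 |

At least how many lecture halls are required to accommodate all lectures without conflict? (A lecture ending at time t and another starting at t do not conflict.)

4

The answer is the maximum number of intervals overlapping at any instant.
starts: [3, 6, 11, 13, 13, 14, 15, 16, 18, 19, 20]
ends:   [5, 8, 13, 14, 15, 15, 17, 21, 21, 22, 22]
s3→1 e5→0 s6→1 e8→0 s11→1 e13→0 s13→1 s13→2 e14→1 s14→2 e15→1 e15→0 s15→1 s16→2 e17→1 s18→2 s19→3 s20→4  — peak 4.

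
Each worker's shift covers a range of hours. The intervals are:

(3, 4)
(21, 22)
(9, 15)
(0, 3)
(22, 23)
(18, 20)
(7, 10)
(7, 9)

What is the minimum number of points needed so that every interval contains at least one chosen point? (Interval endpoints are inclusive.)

4

By right end: [0,3]  [3,4]  [7,9]  [7,10]  [9,15]  [18,20]  [21,22]  [22,23]
[0,3] uncovered → point at 3; [7,9] uncovered → point at 9; [18,20] uncovered → point at 20; [21,22] uncovered → point at 22.
Points: 3, 9, 20, 22 (4 total).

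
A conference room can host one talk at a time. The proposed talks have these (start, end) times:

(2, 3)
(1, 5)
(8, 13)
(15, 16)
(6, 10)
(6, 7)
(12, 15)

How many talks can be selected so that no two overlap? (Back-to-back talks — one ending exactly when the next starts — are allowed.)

Order by finish time; keep every interval that doesn't clash with the previous kept one.
By end time: (2,3), (1,5), (6,7), (6,10), (8,13), (12,15), (15,16).
Pick (2,3); next start ≥ 3 → (6,7); next start ≥ 7 → (8,13); next start ≥ 13 → (15,16).
Selected 4 talks.

4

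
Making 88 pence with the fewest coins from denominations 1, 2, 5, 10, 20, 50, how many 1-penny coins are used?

1

Greedy: take as many of the largest coin as possible, then repeat with the remainder.
88 = 1×50 + 1×20 + 1×10 + 1×5 + 1×2 + 1×1
Count of 1: 1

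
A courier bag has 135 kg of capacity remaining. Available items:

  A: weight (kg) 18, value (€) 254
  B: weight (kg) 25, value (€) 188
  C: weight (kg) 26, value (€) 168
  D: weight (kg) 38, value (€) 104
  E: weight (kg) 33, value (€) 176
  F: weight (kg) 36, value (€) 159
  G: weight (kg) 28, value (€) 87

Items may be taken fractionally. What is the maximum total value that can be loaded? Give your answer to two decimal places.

931.75

Ratios (sorted): A 14.11, B 7.52, C 6.46, E 5.33, F 4.42, G 3.11, D 2.74
take A (18 @ 254); take B (25 @ 188); take C (26 @ 168); take E (33 @ 176); take 33/36 of F → 145.75. Capacity used 135/135.
Total value = 931.75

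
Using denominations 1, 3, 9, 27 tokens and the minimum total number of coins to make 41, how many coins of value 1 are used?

Use the largest denomination that fits, subtract, and repeat.
41 = 1×27 + 1×9 + 1×3 + 2×1
Count of 1: 2

2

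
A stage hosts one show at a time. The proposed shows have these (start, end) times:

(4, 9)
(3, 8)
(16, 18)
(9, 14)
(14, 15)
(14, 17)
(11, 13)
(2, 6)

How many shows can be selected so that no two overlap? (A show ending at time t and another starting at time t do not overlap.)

Sorted by end: (2,6)  (3,8)  (4,9)  (11,13)  (9,14)  (14,15)  (14,17)  (16,18)
take (2,6); skip (3,8); take (11,13); take (14,15); take (16,18).
Selected 4 shows.

4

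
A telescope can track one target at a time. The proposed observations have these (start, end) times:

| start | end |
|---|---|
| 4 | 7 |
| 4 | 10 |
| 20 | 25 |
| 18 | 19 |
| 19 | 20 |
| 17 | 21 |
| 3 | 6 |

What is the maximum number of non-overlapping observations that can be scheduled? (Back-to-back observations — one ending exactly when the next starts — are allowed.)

4

Greedy by earliest finish: after sorting by end time, pick each interval compatible with the last pick.
By end time: (3,6), (4,7), (4,10), (18,19), (19,20), (17,21), (20,25).
Pick (3,6); next start ≥ 6 → (18,19); next start ≥ 19 → (19,20); next start ≥ 20 → (20,25).
Selected 4 observations.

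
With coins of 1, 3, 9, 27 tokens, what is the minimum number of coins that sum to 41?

Greedy: take as many of the largest coin as possible, then repeat with the remainder.
41 = 1×27 + 1×9 + 1×3 + 2×1
Total coins = 1 + 1 + 1 + 2 = 5

5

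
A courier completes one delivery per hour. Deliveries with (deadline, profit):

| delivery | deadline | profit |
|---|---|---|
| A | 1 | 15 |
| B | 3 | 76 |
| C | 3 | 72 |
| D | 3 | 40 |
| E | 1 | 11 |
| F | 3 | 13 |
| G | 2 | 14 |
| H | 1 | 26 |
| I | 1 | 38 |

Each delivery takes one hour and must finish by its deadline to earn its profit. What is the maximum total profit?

Take jobs in profit order; each goes to the latest open slot no later than its deadline.
Profit order: B=76 C=72 D=40 I=38 H=26 A=15 G=14 F=13 E=11
Assign: B→slot 3, C→slot 2, D→slot 1, I skipped, H skipped, A skipped, G skipped, F skipped, E skipped.
Slots: [1:D] [2:C] [3:B]
Profit = 40 + 72 + 76 = 188

188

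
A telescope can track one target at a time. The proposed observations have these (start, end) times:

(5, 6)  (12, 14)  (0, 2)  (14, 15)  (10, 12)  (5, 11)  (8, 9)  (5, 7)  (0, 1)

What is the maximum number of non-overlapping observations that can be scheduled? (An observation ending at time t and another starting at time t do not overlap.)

Order by finish time; keep every interval that doesn't clash with the previous kept one.
Sorted by end: (0,1)  (0,2)  (5,6)  (5,7)  (8,9)  (5,11)  (10,12)  (12,14)  (14,15)
take (0,1); take (5,6); take (8,9); skip (5,11); take (10,12); take (12,14); take (14,15).
Selected 6 observations.

6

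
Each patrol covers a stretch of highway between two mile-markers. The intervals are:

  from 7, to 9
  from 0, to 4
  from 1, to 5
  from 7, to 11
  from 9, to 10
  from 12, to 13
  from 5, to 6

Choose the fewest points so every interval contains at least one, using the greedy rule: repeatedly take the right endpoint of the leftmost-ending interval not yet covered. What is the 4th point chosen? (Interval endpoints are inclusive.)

By right end: [0,4]  [1,5]  [5,6]  [7,9]  [9,10]  [7,11]  [12,13]
[0,4] uncovered → point at 4; [5,6] uncovered → point at 6; [7,9] uncovered → point at 9; [12,13] uncovered → point at 13.
Points: 4, 6, 9, 13 (4 total).

13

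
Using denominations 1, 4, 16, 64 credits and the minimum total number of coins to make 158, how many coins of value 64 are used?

2

Use the largest denomination that fits, subtract, and repeat.
158 = 2×64 + 1×16 + 3×4 + 2×1
Count of 64: 2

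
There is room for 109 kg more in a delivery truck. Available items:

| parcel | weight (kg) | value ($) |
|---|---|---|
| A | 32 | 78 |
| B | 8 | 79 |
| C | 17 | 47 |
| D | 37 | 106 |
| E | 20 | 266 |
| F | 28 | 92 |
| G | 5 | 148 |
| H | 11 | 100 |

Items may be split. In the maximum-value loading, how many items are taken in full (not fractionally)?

Sort by value per unit weight and fill in that order.
Order: G (148/5=29.60) > E (266/20=13.30) > B (79/8=9.88) > H (100/11=9.09) > F (92/28=3.29) > D (106/37=2.86) > C (47/17=2.76) > A (78/32=2.44)
Fill: take G (5 @ 148) → take E (20 @ 266) → take B (8 @ 79) → take H (11 @ 100) → take F (28 @ 92) → take D (37 @ 106); 109/109 used.
6 item(s) taken whole.

6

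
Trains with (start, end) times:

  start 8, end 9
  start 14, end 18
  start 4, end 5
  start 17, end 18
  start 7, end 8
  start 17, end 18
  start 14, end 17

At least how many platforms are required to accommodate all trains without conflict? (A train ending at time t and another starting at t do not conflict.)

Count concurrent intervals with a sweep; the peak is the room count.
Events (time:±→running): 4:+→1 5:-→0 7:+→1 8:-→0 8:+→1 9:-→0 14:+→1 14:+→2 17:-→1 17:+→2 17:+→3 … peak 3.

3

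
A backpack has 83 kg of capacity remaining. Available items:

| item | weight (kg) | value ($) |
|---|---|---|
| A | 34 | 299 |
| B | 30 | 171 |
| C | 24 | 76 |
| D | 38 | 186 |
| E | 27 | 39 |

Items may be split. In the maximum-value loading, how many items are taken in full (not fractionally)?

2

Order: A (299/34=8.79) > B (171/30=5.70) > D (186/38=4.89) > C (76/24=3.17) > E (39/27=1.44)
Fill: take A (34 @ 299) → take B (30 @ 171) → take 19/38 of D → 93.00; 83/83 used.
2 item(s) taken whole; one partial (take 19/38 of D).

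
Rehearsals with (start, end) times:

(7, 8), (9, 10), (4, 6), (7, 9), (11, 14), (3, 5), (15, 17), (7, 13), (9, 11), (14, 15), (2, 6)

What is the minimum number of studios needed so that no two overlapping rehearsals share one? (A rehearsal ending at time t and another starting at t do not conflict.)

3

Count concurrent intervals with a sweep; the peak is the room count.
Events (time:±→running): 2:+→1 3:+→2 4:+→3 … peak 3.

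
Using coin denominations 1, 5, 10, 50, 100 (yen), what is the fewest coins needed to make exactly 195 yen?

7

195 = 1×100 + 1×50 + 4×10 + 1×5
Total coins = 1 + 1 + 4 + 1 = 7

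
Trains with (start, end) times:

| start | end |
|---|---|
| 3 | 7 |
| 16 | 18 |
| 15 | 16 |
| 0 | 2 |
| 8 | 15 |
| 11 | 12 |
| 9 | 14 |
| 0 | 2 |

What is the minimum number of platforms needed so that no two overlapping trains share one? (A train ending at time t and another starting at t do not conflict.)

3

Events (time:±→running): 0:+→1 0:+→2 2:-→1 2:-→0 3:+→1 7:-→0 8:+→1 9:+→2 11:+→3 … peak 3.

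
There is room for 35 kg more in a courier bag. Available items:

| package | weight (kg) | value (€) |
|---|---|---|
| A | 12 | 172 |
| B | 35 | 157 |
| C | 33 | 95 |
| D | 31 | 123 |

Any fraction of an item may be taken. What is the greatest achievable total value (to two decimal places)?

275.17

Greedy by value/weight ratio, highest first.
Ratios (sorted): A 14.33, B 4.49, D 3.97, C 2.88
take A (12 @ 172); take 23/35 of B → 103.17. Capacity used 35/35.
Total value = 275.17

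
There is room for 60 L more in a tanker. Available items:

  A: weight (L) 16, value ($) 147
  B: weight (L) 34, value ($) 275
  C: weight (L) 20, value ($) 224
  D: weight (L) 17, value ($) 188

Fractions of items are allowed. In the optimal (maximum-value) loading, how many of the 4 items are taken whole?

Ratios (sorted): C 11.20, D 11.06, A 9.19, B 8.09
take C (20 @ 224); take D (17 @ 188); take A (16 @ 147); take 7/34 of B → 56.62. Capacity used 60/60.
3 item(s) taken whole; one partial (take 7/34 of B).

3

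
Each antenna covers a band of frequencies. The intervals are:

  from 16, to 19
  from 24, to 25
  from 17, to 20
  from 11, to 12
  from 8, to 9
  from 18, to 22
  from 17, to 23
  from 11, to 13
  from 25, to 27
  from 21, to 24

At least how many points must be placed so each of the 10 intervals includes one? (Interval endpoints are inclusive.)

Process intervals by earliest right end; each time one isn't hit yet, stab at its right endpoint.
By right end: [8,9]  [11,12]  [11,13]  [16,19]  [17,20]  [18,22]  [17,23]  [21,24]  [24,25]  [25,27]
[8,9] uncovered → point at 9; [11,12] uncovered → point at 12; [16,19] uncovered → point at 19; [21,24] uncovered → point at 24; [25,27] uncovered → point at 27.
Points: 9, 12, 19, 24, 27 (5 total).

5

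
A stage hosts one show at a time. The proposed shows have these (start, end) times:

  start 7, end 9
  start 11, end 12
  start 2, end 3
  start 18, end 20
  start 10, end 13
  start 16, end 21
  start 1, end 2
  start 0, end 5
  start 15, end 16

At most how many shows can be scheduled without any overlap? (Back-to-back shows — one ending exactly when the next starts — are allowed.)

6

Order by finish time; keep every interval that doesn't clash with the previous kept one.
Sorted by end: (1,2)  (2,3)  (0,5)  (7,9)  (11,12)  (10,13)  (15,16)  (18,20)  (16,21)
take (1,2); take (2,3); skip (0,5); take (7,9); take (11,12); skip (10,13); take (15,16); take (18,20).
Selected 6 shows.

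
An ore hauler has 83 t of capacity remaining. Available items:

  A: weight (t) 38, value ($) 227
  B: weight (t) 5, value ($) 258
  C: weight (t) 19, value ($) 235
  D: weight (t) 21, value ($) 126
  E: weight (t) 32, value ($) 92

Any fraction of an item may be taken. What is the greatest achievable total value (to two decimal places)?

846.00

Sort by value per unit weight and fill in that order.
Ratios (sorted): B 51.60, C 12.37, D 6.00, A 5.97, E 2.88
take B (5 @ 258); take C (19 @ 235); take D (21 @ 126); take A (38 @ 227). Capacity used 83/83.
Total value = 846.00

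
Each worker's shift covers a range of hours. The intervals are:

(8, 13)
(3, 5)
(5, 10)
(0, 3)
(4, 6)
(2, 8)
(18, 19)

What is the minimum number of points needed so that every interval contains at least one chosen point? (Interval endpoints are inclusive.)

Process intervals by earliest right end; each time one isn't hit yet, stab at its right endpoint.
By right end: [0,3]  [3,5]  [4,6]  [2,8]  [5,10]  [8,13]  [18,19]
[0,3] uncovered → point at 3; [4,6] uncovered → point at 6; [8,13] uncovered → point at 13; [18,19] uncovered → point at 19.
Points: 3, 6, 13, 19 (4 total).

4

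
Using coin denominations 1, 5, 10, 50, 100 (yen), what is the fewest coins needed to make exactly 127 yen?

Greedy: take as many of the largest coin as possible, then repeat with the remainder.
127 = 1×100 + 2×10 + 1×5 + 2×1
Total coins = 1 + 2 + 1 + 2 = 6

6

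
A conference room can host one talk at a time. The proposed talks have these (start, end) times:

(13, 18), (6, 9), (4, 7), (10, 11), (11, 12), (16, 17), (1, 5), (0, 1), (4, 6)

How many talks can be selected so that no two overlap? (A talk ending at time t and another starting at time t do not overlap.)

Sort by end time and greedily take each interval whose start is ≥ the last chosen end.
By end time: (0,1), (1,5), (4,6), (4,7), (6,9), (10,11), (11,12), (16,17), (13,18).
Pick (0,1); next start ≥ 1 → (1,5); next start ≥ 5 → (6,9); next start ≥ 9 → (10,11); next start ≥ 11 → (11,12); next start ≥ 12 → (16,17).
Selected 6 talks.

6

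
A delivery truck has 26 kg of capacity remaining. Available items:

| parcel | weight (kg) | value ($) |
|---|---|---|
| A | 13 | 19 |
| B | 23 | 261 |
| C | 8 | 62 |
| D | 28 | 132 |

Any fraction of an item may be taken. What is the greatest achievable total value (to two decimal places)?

Ratios (sorted): B 11.35, C 7.75, D 4.71, A 1.46
take B (23 @ 261); take 3/8 of C → 23.25. Capacity used 26/26.
Total value = 284.25

284.25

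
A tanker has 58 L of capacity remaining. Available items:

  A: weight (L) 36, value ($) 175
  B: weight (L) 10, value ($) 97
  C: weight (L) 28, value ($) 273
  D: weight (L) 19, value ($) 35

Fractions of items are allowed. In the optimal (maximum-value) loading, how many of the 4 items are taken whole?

2

Ratios (sorted): C 9.75, B 9.70, A 4.86, D 1.84
take C (28 @ 273); take B (10 @ 97); take 20/36 of A → 97.22. Capacity used 58/58.
2 item(s) taken whole; one partial (take 20/36 of A).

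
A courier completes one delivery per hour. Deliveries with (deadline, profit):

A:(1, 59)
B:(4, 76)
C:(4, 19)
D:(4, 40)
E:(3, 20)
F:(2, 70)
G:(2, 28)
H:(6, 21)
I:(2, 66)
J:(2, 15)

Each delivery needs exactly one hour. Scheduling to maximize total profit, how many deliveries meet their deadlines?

Take jobs in profit order; each goes to the latest open slot no later than its deadline.
Profit order: B=76 F=70 I=66 A=59 D=40 G=28 H=21 E=20 C=19 J=15
Assign: B→slot 4, F→slot 2, I→slot 1, A skipped, D→slot 3, G skipped, H→slot 6, E skipped, C skipped, J skipped.
Slots: [1:I] [2:F] [3:D] [4:B] [6:H]
5 of 10 scheduled.

5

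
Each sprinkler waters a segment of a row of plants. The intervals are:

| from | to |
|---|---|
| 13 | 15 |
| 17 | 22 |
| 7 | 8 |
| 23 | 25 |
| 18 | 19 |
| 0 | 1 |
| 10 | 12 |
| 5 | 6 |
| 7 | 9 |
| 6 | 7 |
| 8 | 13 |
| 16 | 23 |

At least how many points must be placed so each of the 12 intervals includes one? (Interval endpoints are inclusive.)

Process intervals by earliest right end; each time one isn't hit yet, stab at its right endpoint.
Sorted: [0,1] [5,6] [6,7] [7,8] [7,9] [10,12] [8,13] [13,15] [18,19] [17,22] [16,23] [23,25]
{[0,1]} hit by 1; {[5,6],[6,7]} hit by 6; {[7,8],[7,9]} hit by 8; {[10,12],[8,13]} hit by 12; {[13,15]} hit by 15; {[18,19],[17,22],[16,23]} hit by 19; {[23,25]} hit by 25.
Points: 1, 6, 8, 12, 15, 19, 25 (7 total).

7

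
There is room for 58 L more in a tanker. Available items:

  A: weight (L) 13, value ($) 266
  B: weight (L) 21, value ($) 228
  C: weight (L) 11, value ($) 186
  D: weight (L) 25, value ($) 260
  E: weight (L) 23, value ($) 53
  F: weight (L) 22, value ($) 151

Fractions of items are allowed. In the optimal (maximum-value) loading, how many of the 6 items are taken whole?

3

Greedy by value/weight ratio, highest first.
Order: A (266/13=20.46) > C (186/11=16.91) > B (228/21=10.86) > D (260/25=10.40) > F (151/22=6.86) > E (53/23=2.30)
Fill: take A (13 @ 266) → take C (11 @ 186) → take B (21 @ 228) → take 13/25 of D → 135.20; 58/58 used.
3 item(s) taken whole; one partial (take 13/25 of D).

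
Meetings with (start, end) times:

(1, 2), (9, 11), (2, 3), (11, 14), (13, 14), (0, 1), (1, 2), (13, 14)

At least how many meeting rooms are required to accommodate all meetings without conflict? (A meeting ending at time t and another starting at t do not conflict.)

3

Events (time:±→running): 0:+→1 1:-→0 1:+→1 1:+→2 2:-→1 2:-→0 2:+→1 3:-→0 9:+→1 11:-→0 11:+→1 13:+→2 13:+→3 … peak 3.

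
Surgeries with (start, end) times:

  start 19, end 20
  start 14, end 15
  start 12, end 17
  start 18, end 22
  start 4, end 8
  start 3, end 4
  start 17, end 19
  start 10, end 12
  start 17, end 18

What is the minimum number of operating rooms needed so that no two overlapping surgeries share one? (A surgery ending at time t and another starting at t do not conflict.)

starts: [3, 4, 10, 12, 14, 17, 17, 18, 19]
ends:   [4, 8, 12, 15, 17, 18, 19, 20, 22]
s3→1 e4→0 s4→1 e8→0 s10→1 e12→0 s12→1 s14→2  — peak 2.

2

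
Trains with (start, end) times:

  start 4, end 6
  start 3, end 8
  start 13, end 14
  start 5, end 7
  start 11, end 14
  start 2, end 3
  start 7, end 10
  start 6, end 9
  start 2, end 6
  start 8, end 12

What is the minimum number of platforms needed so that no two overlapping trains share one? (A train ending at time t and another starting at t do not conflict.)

4

Count concurrent intervals with a sweep; the peak is the room count.
starts: [2, 2, 3, 4, 5, 6, 7, 8, 11, 13]
ends:   [3, 6, 6, 7, 8, 9, 10, 12, 14, 14]
s2→1 s2→2 e3→1 s3→2 s4→3 s5→4  — peak 4.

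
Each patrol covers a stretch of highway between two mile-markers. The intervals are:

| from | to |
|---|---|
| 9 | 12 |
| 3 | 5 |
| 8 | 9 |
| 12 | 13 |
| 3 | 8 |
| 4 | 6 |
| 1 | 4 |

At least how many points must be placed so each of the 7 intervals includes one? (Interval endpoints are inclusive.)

Process intervals by earliest right end; each time one isn't hit yet, stab at its right endpoint.
Sorted: [1,4] [3,5] [4,6] [3,8] [8,9] [9,12] [12,13]
{[1,4],[3,5],[4,6],[3,8]} hit by 4; {[8,9],[9,12]} hit by 9; {[12,13]} hit by 13.
Points: 4, 9, 13 (3 total).

3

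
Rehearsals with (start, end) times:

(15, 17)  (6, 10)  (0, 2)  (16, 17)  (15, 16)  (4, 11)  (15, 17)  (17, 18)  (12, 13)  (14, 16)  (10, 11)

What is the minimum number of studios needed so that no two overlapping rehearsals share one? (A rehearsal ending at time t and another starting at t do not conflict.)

4

The answer is the maximum number of intervals overlapping at any instant.
starts: [0, 4, 6, 10, 12, 14, 15, 15, 15, 16, 17]
ends:   [2, 10, 11, 11, 13, 16, 16, 17, 17, 17, 18]
s0→1 e2→0 s4→1 s6→2 e10→1 s10→2 e11→1 e11→0 s12→1 e13→0 s14→1 s15→2 s15→3 s15→4  — peak 4.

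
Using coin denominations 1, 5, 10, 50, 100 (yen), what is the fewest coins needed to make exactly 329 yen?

10

329 − 3×100→29 − 2×10→9 − 1×5→4 − 4×1→0
Total coins = 3 + 2 + 1 + 4 = 10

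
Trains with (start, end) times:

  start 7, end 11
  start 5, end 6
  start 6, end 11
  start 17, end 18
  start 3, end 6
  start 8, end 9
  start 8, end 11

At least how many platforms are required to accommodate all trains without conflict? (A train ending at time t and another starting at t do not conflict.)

4

starts: [3, 5, 6, 7, 8, 8, 17]
ends:   [6, 6, 9, 11, 11, 11, 18]
s3→1 s5→2 e6→1 e6→0 s6→1 s7→2 s8→3 s8→4  — peak 4.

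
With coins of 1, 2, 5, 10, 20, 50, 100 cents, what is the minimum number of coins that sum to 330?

5

Greedy: take as many of the largest coin as possible, then repeat with the remainder.
330 − 3×100→30 − 1×20→10 − 1×10→0
Total coins = 3 + 1 + 1 = 5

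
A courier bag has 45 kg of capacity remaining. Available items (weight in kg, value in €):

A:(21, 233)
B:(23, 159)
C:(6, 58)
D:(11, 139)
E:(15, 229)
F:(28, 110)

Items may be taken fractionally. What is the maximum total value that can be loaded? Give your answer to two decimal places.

Sort by value per unit weight and fill in that order.
Order: E (229/15=15.27) > D (139/11=12.64) > A (233/21=11.10) > C (58/6=9.67) > B (159/23=6.91) > F (110/28=3.93)
Fill: take E (15 @ 229) → take D (11 @ 139) → take 19/21 of A → 210.81; 45/45 used.
Total value = 578.81

578.81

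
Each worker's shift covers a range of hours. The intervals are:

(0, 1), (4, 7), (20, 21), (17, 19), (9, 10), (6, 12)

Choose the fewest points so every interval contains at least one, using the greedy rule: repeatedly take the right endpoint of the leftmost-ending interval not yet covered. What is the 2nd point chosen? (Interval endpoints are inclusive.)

7

Sort by right endpoint; whenever an interval is uncovered, place a point at its right end.
By right end: [0,1]  [4,7]  [9,10]  [6,12]  [17,19]  [20,21]
[0,1] uncovered → point at 1; [4,7] uncovered → point at 7; [9,10] uncovered → point at 10; [17,19] uncovered → point at 19; [20,21] uncovered → point at 21.
Points: 1, 7, 10, 19, 21 (5 total).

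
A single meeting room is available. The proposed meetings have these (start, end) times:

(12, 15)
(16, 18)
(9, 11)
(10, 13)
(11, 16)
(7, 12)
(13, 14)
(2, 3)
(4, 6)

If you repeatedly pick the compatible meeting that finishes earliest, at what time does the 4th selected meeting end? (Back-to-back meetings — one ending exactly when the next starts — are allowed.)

Sorted by end: (2,3)  (4,6)  (9,11)  (7,12)  (10,13)  (13,14)  (12,15)  (11,16)  (16,18)
take (2,3); take (4,6); take (9,11); take (13,14); skip (11,16); take (16,18).
Selected: (2,3) (4,6) (9,11) (13,14) (16,18)

14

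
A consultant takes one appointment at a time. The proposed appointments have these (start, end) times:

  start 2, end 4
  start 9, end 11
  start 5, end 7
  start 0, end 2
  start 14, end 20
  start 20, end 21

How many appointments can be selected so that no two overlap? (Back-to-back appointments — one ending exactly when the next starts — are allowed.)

6

Sort by end time and greedily take each interval whose start is ≥ the last chosen end.
Sorted by end: (0,2)  (2,4)  (5,7)  (9,11)  (14,20)  (20,21)
take (0,2); take (2,4); take (5,7); take (9,11); take (14,20); take (20,21).
Selected 6 appointments.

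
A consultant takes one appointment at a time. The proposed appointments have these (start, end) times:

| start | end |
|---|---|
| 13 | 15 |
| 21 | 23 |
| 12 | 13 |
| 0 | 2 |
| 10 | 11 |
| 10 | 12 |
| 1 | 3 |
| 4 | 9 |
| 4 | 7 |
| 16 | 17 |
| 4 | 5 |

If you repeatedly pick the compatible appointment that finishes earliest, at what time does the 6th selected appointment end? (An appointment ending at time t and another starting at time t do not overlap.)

By end time: (0,2), (1,3), (4,5), (4,7), (4,9), (10,11), (10,12), (12,13), (13,15), (16,17), (21,23).
Pick (0,2); next start ≥ 2 → (4,5); next start ≥ 5 → (10,11); next start ≥ 11 → (12,13); next start ≥ 13 → (13,15); next start ≥ 15 → (16,17); next start ≥ 17 → (21,23).
Selected: (0,2) (4,5) (10,11) (12,13) (13,15) (16,17) (21,23)

17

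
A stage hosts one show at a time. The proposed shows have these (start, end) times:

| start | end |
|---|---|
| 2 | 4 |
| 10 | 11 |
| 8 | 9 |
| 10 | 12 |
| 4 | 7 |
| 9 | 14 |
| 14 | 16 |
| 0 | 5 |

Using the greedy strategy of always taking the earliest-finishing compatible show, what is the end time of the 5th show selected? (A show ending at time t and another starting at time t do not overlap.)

16

Sort by end time and greedily take each interval whose start is ≥ the last chosen end.
Sorted by end: (2,4)  (0,5)  (4,7)  (8,9)  (10,11)  (10,12)  (9,14)  (14,16)
take (2,4); skip (0,5); take (4,7); take (8,9); take (10,11); skip (10,12); skip (9,14); take (14,16).
Selected: (2,4) (4,7) (8,9) (10,11) (14,16)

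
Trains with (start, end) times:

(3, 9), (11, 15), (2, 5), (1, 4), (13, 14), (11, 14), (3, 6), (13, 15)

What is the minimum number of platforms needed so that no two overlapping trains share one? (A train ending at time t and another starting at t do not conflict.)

Events (time:±→running): 1:+→1 2:+→2 3:+→3 3:+→4 … peak 4.

4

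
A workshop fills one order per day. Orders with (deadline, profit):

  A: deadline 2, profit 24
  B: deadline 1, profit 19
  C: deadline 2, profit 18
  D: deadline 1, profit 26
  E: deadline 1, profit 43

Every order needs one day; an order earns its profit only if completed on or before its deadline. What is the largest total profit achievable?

Profit order: E=43 D=26 A=24 B=19 C=18
Assign: E→slot 1, D skipped, A→slot 2, B skipped, C skipped.
Slots: [1:E] [2:A]
Profit = 43 + 24 = 67

67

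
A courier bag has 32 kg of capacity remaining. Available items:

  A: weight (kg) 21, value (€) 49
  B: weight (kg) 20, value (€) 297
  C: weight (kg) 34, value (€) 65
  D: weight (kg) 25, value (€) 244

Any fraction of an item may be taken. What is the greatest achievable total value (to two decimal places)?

414.12

Sort by value per unit weight and fill in that order.
Order: B (297/20=14.85) > D (244/25=9.76) > A (49/21=2.33) > C (65/34=1.91)
Fill: take B (20 @ 297) → take 12/25 of D → 117.12; 32/32 used.
Total value = 414.12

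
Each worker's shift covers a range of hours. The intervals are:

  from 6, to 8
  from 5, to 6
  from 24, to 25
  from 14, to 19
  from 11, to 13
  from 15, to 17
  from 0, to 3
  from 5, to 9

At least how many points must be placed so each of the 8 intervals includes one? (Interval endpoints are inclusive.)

5

Sort by right endpoint; whenever an interval is uncovered, place a point at its right end.
Sorted: [0,3] [5,6] [6,8] [5,9] [11,13] [15,17] [14,19] [24,25]
{[0,3]} hit by 3; {[5,6],[6,8],[5,9]} hit by 6; {[11,13]} hit by 13; {[15,17],[14,19]} hit by 17; {[24,25]} hit by 25.
Points: 3, 6, 13, 17, 25 (5 total).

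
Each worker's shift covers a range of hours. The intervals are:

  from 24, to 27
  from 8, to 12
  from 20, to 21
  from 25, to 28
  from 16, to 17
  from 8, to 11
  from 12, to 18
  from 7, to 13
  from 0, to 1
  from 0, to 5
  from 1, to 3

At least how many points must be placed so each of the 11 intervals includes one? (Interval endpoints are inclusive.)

Process intervals by earliest right end; each time one isn't hit yet, stab at its right endpoint.
Sorted: [0,1] [1,3] [0,5] [8,11] [8,12] [7,13] [16,17] [12,18] [20,21] [24,27] [25,28]
{[0,1],[1,3],[0,5]} hit by 1; {[8,11],[8,12],[7,13]} hit by 11; {[16,17],[12,18]} hit by 17; {[20,21]} hit by 21; {[24,27],[25,28]} hit by 27.
Points: 1, 11, 17, 21, 27 (5 total).

5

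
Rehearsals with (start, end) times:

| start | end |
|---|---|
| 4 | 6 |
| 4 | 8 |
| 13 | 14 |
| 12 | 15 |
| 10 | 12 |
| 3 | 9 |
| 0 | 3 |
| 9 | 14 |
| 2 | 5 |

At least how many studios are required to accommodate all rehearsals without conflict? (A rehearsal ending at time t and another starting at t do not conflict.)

4

The answer is the maximum number of intervals overlapping at any instant.
starts: [0, 2, 3, 4, 4, 9, 10, 12, 13]
ends:   [3, 5, 6, 8, 9, 12, 14, 14, 15]
s0→1 s2→2 e3→1 s3→2 s4→3 s4→4  — peak 4.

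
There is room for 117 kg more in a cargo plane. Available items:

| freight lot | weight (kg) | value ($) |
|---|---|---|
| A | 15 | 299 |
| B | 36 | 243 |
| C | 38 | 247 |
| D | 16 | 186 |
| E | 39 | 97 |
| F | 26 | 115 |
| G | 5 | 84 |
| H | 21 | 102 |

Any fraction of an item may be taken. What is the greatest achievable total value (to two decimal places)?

Order: A (299/15=19.93) > G (84/5=16.80) > D (186/16=11.62) > B (243/36=6.75) > C (247/38=6.50) > H (102/21=4.86) > F (115/26=4.42) > E (97/39=2.49)
Fill: take A (15 @ 299) → take G (5 @ 84) → take D (16 @ 186) → take B (36 @ 243) → take C (38 @ 247) → take 7/21 of H → 34.00; 117/117 used.
Total value = 1093.00

1093.00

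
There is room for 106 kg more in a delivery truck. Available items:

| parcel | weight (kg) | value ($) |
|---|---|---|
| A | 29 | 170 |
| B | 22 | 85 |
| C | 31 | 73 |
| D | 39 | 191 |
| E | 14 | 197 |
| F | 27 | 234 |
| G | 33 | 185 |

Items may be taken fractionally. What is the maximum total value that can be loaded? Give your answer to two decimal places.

Ratios (sorted): E 14.07, F 8.67, A 5.86, G 5.61, D 4.90, B 3.86, C 2.35
take E (14 @ 197); take F (27 @ 234); take A (29 @ 170); take G (33 @ 185); take 3/39 of D → 14.69. Capacity used 106/106.
Total value = 800.69

800.69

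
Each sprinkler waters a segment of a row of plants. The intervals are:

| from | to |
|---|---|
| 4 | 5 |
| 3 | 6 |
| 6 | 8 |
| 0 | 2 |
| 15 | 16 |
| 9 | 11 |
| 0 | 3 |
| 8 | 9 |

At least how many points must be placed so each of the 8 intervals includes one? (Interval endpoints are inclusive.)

5

Sorted: [0,2] [0,3] [4,5] [3,6] [6,8] [8,9] [9,11] [15,16]
{[0,2],[0,3]} hit by 2; {[4,5],[3,6]} hit by 5; {[6,8],[8,9]} hit by 8; {[9,11]} hit by 11; {[15,16]} hit by 16.
Points: 2, 5, 8, 11, 16 (5 total).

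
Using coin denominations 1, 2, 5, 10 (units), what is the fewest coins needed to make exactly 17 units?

17 = 1×10 + 1×5 + 1×2
Total coins = 1 + 1 + 1 = 3

3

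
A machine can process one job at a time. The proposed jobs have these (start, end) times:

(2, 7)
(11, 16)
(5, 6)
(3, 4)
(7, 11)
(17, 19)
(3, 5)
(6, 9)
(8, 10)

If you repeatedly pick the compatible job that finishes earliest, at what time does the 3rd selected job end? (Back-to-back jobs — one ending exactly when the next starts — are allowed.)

Order by finish time; keep every interval that doesn't clash with the previous kept one.
By end time: (3,4), (3,5), (5,6), (2,7), (6,9), (8,10), (7,11), (11,16), (17,19).
Pick (3,4); next start ≥ 4 → (5,6); next start ≥ 6 → (6,9); next start ≥ 9 → (11,16); next start ≥ 16 → (17,19).
Selected: (3,4) (5,6) (6,9) (11,16) (17,19)

9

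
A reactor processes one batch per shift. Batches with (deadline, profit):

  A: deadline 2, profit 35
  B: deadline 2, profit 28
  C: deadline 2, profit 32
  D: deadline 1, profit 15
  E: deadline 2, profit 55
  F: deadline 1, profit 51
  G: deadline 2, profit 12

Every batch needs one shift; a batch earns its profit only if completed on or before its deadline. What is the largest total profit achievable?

106

Profit order: E=55 F=51 A=35 C=32 B=28 D=15 G=12
Assign: E→slot 2, F→slot 1, A skipped, C skipped, B skipped, D skipped, G skipped.
Slots: [1:F] [2:E]
Profit = 51 + 55 = 106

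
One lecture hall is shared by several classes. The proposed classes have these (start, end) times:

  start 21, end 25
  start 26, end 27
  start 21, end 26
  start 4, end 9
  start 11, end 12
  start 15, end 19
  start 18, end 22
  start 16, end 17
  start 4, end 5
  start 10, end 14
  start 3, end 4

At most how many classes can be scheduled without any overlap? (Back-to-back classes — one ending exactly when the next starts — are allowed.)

6

Sort by end time and greedily take each interval whose start is ≥ the last chosen end.
Sorted by end: (3,4)  (4,5)  (4,9)  (11,12)  (10,14)  (16,17)  (15,19)  (18,22)  (21,25)  (21,26)  (26,27)
take (3,4); take (4,5); take (11,12); take (16,17); take (18,22); skip (21,25); take (26,27).
Selected 6 classes.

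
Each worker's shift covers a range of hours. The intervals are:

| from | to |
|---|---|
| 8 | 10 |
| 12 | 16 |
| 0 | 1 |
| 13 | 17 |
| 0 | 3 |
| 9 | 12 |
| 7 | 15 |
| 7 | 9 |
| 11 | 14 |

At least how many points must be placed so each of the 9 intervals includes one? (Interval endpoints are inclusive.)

By right end: [0,1]  [0,3]  [7,9]  [8,10]  [9,12]  [11,14]  [7,15]  [12,16]  [13,17]
[0,1] uncovered → point at 1; [7,9] uncovered → point at 9; [11,14] uncovered → point at 14.
Points: 1, 9, 14 (3 total).

3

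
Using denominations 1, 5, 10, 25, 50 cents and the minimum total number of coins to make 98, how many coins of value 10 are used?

2

Greedy: take as many of the largest coin as possible, then repeat with the remainder.
98 = 1×50 + 1×25 + 2×10 + 3×1
Count of 10: 2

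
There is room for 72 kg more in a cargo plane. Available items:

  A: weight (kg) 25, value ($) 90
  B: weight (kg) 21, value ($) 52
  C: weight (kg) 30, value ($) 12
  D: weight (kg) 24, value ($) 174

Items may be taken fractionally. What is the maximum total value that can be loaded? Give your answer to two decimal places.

316.80

Order: D (174/24=7.25) > A (90/25=3.60) > B (52/21=2.48) > C (12/30=0.40)
Fill: take D (24 @ 174) → take A (25 @ 90) → take B (21 @ 52) → take 2/30 of C → 0.80; 72/72 used.
Total value = 316.80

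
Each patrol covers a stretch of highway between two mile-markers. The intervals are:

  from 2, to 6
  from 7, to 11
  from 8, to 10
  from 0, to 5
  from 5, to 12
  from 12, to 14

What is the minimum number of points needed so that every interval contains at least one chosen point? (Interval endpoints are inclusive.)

Sort by right endpoint; whenever an interval is uncovered, place a point at its right end.
Sorted: [0,5] [2,6] [8,10] [7,11] [5,12] [12,14]
{[0,5],[2,6]} hit by 5; {[8,10],[7,11],[5,12]} hit by 10; {[12,14]} hit by 14.
Points: 5, 10, 14 (3 total).

3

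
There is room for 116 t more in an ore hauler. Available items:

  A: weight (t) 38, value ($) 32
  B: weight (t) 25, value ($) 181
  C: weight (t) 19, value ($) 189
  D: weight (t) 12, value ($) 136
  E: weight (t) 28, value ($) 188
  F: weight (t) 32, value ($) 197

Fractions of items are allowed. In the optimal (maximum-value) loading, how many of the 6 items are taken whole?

Sort by value per unit weight and fill in that order.
Order: D (136/12=11.33) > C (189/19=9.95) > B (181/25=7.24) > E (188/28=6.71) > F (197/32=6.16) > A (32/38=0.84)
Fill: take D (12 @ 136) → take C (19 @ 189) → take B (25 @ 181) → take E (28 @ 188) → take F (32 @ 197); 116/116 used.
5 item(s) taken whole.

5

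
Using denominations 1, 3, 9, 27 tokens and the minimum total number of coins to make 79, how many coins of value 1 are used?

1

79 = 2×27 + 2×9 + 2×3 + 1×1
Count of 1: 1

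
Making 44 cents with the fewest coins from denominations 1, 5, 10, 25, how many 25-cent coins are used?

Greedy: take as many of the largest coin as possible, then repeat with the remainder.
44 = 1×25 + 1×10 + 1×5 + 4×1
Count of 25: 1

1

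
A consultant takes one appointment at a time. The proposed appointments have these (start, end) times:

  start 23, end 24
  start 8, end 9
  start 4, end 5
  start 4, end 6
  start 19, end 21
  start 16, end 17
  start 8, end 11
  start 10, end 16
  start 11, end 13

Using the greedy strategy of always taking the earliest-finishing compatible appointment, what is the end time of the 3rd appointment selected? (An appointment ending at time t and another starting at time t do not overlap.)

13

Order by finish time; keep every interval that doesn't clash with the previous kept one.
By end time: (4,5), (4,6), (8,9), (8,11), (11,13), (10,16), (16,17), (19,21), (23,24).
Pick (4,5); next start ≥ 5 → (8,9); next start ≥ 9 → (11,13); next start ≥ 13 → (16,17); next start ≥ 17 → (19,21); next start ≥ 21 → (23,24).
Selected: (4,5) (8,9) (11,13) (16,17) (19,21) (23,24)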